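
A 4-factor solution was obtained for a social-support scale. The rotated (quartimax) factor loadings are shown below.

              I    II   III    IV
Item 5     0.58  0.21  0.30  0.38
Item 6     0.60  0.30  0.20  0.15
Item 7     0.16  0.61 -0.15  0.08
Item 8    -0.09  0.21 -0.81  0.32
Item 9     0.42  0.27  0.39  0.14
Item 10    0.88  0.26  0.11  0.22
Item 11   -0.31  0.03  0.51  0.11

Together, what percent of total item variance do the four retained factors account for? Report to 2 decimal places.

57.96%

SS loadings by factor: 1.7770, 0.6917, 1.2329, 0.3558; total = 4.0574.
Total variance with 7 standardized items is 7, so the solution explains 4.0574/7 = 0.5796 = 57.96%.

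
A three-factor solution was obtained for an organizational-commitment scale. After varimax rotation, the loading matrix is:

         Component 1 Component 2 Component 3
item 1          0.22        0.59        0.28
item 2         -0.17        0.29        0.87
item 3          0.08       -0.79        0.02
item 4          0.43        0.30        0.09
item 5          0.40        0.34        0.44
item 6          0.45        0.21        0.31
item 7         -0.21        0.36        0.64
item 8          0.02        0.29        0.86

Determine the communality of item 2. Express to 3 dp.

0.870

h² = (-0.17)² + 0.29² + 0.87² = 0.0289 + 0.0841 + 0.7569 = 0.8699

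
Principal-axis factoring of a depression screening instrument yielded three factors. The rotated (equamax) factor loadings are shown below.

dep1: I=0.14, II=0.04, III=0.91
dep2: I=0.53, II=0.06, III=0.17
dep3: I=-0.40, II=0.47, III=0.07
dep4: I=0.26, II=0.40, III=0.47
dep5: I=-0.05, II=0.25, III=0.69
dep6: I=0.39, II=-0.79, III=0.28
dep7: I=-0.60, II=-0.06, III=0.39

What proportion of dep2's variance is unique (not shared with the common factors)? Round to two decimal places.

0.69

h² = 0.53² + 0.06² + 0.17² = 0.2809 + 0.0036 + 0.0289 = 0.3134
Uniqueness u² = 1 − h² = 1 − 0.3134 = 0.6866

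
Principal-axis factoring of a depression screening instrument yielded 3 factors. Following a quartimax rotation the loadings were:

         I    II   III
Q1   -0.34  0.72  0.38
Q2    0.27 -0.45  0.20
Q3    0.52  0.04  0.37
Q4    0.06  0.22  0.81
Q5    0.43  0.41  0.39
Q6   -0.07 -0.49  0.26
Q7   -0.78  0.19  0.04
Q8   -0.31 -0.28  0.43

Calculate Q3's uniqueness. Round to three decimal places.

0.591

h² = 0.52² + 0.04² + 0.37² = 0.2704 + 0.0016 + 0.1369 = 0.4089
Uniqueness u² = 1 − h² = 1 − 0.4089 = 0.5911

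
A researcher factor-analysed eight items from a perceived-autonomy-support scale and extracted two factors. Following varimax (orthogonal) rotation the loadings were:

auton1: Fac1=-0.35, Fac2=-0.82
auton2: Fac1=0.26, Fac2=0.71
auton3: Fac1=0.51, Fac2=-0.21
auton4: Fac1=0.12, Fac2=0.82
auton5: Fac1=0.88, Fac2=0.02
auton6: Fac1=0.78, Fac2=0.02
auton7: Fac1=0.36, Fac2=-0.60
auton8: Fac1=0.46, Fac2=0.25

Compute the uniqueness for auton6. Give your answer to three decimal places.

0.391

h² = 0.78² + 0.02² = 0.6084 + 0.0004 = 0.6088
Uniqueness u² = 1 − h² = 1 − 0.6088 = 0.3912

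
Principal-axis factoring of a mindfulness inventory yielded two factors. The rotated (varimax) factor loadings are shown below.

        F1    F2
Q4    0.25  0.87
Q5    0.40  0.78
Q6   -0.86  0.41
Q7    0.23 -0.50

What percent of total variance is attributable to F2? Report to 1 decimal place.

SS loadings for F2 = 0.87² + 0.78² + 0.41² + (-0.50)² = 1.7834
With 4 standardized items, total variance = 4. Proportion = 1.7834/4 = 0.4459 → 44.59%.

44.6%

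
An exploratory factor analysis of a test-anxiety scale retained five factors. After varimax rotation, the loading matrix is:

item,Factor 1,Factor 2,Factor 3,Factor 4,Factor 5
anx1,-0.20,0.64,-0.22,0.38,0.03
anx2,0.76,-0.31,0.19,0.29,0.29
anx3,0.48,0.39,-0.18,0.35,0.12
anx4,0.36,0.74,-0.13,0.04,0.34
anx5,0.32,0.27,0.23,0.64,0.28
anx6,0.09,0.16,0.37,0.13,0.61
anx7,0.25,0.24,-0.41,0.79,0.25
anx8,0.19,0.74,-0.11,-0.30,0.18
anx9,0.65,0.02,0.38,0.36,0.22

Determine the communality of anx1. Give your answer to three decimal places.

0.643

h² = (-0.20)² + 0.64² + (-0.22)² + 0.38² + 0.03² = 0.0400 + 0.4096 + 0.0484 + 0.1444 + 0.0009 = 0.6433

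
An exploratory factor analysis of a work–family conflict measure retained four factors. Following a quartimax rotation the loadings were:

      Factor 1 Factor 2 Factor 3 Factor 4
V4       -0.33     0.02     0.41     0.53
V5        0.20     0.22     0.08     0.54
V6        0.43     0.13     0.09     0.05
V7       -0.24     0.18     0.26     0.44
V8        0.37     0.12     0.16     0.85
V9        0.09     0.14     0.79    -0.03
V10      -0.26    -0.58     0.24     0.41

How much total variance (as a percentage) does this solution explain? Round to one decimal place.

52.7%

SS loadings by factor: 0.6040, 0.4685, 0.9575, 1.6601; total = 3.6901.
Total variance with 7 standardized items is 7, so the solution explains 3.6901/7 = 0.5272 = 52.72%.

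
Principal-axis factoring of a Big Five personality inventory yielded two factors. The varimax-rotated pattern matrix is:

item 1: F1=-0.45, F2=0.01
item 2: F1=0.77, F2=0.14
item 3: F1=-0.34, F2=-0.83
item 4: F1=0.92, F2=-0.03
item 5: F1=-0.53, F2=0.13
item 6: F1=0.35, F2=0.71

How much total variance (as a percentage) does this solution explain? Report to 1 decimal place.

SS loadings by factor: 2.1608, 1.2305; total = 3.3913.
Total variance with 6 standardized items is 6, so the solution explains 3.3913/6 = 0.5652 = 56.52%.

56.5%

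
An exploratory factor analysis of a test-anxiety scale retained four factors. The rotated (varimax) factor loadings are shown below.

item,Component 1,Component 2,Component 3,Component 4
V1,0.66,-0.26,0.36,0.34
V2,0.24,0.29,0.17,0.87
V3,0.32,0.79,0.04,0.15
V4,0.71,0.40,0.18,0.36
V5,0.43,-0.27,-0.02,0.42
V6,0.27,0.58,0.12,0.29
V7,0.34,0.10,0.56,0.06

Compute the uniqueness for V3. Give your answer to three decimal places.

0.249

h² = 0.32² + 0.79² + 0.04² + 0.15² = 0.1024 + 0.6241 + 0.0016 + 0.0225 = 0.7506
Uniqueness u² = 1 − h² = 1 − 0.7506 = 0.2494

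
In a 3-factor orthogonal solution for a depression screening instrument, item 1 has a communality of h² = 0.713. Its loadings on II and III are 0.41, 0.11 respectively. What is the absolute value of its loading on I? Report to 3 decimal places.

0.730

Under orthogonal rotation h² = Σλ², so λ_I² = h² − (0.1802) = 0.713 − 0.1802 = 0.5328.
|λ| = √0.5328 = 0.7299.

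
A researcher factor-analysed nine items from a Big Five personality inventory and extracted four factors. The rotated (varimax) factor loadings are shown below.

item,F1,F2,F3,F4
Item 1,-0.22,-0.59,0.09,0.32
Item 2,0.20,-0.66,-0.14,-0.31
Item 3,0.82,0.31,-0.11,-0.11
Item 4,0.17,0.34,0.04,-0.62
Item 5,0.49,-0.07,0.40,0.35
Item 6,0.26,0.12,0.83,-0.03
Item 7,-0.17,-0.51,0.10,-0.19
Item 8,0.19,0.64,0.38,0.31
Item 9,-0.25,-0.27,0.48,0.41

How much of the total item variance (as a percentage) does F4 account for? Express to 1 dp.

SS loadings for F4 = 0.32² + (-0.31)² + (-0.11)² + (-0.62)² + 0.35² + (-0.03)² + (-0.19)² + 0.31² + 0.41² = 1.0187
With 9 standardized items, total variance = 9. Proportion = 1.0187/9 = 0.1132 → 11.32%.

11.3%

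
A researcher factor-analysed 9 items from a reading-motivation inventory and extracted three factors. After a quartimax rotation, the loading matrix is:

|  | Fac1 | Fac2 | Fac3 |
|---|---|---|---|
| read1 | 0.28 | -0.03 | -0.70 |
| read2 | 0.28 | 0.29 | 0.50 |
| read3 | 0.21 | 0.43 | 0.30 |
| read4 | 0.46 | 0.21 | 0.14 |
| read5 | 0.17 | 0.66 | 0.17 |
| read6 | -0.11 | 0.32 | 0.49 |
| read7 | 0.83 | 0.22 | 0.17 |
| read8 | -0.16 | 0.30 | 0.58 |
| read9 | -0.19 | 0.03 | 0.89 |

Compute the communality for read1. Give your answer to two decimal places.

h² = 0.28² + (-0.03)² + (-0.70)² = 0.0784 + 0.0009 + 0.4900 = 0.5693

0.57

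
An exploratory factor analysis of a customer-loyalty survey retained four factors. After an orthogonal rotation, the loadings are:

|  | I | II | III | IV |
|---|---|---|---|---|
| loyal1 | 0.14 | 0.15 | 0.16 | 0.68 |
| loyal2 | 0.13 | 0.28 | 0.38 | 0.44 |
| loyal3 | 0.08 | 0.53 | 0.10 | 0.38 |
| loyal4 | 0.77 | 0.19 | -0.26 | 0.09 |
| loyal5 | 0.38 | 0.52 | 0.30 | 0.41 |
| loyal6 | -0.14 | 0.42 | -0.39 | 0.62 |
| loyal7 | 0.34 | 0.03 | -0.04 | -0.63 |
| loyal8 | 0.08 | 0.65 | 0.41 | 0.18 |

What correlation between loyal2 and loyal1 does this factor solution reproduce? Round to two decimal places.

r̂ = Σ λ_i·λ_j across factors = (0.13)(0.14) + (0.28)(0.15) + (0.38)(0.16) + (0.44)(0.68)
  = +0.0182 +0.0420 +0.0608 +0.2992 = 0.4202

0.42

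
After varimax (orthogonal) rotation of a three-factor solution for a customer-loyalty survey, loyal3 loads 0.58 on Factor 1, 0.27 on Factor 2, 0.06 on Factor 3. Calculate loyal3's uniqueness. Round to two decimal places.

h² = 0.58² + 0.27² + 0.06² = 0.3364 + 0.0729 + 0.0036 = 0.4129
Uniqueness u² = 1 − h² = 1 − 0.4129 = 0.5871

0.59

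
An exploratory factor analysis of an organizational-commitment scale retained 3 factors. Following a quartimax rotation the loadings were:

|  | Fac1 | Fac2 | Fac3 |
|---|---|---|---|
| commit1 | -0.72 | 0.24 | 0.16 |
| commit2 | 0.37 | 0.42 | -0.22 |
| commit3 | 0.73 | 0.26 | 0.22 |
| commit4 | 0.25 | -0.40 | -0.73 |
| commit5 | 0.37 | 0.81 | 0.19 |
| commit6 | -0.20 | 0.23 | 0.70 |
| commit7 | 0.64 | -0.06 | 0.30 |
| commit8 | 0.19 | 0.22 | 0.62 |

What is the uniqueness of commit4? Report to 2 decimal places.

h² = 0.25² + (-0.40)² + (-0.73)² = 0.0625 + 0.1600 + 0.5329 = 0.7554
Uniqueness u² = 1 − h² = 1 − 0.7554 = 0.2446

0.24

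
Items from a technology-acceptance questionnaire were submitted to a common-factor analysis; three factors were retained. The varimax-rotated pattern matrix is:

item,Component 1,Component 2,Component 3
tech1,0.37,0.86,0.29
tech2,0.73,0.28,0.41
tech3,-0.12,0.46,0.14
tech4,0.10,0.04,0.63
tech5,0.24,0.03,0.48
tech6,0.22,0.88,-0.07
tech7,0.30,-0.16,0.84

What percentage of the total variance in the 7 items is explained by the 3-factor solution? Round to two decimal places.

SS loadings by factor: 0.8902, 1.8321, 1.6096; total = 4.3319.
Total variance with 7 standardized items is 7, so the solution explains 4.3319/7 = 0.6188 = 61.88%.

61.88%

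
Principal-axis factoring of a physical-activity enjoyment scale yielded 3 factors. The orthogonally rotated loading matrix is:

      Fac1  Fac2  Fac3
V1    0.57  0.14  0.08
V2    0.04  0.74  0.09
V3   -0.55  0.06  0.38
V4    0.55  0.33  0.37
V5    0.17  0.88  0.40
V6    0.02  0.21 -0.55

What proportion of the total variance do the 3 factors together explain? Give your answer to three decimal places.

0.536

SS loadings by factor: 0.9608, 1.4982, 0.7583; total = 3.2173.
Total variance with 6 standardized items is 6, so the solution explains 3.2173/6 = 0.5362.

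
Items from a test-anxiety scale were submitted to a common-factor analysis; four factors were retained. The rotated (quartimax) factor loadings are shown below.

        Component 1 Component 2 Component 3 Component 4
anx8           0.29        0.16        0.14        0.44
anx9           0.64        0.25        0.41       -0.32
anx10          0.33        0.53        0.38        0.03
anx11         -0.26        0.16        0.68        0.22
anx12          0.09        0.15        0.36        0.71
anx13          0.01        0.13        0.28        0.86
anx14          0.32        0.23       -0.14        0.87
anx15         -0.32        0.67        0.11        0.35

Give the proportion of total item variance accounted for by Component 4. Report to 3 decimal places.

SS loadings for Component 4 = 0.44² + (-0.32)² + 0.03² + 0.22² + 0.71² + 0.86² + 0.87² + 0.35² = 2.4684
Proportion of variance = 2.4684 / 8 = 0.3085.

0.309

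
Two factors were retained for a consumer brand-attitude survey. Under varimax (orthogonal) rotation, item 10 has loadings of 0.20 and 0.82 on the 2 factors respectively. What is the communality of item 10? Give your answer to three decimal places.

h² = 0.20² + 0.82² = 0.0400 + 0.6724 = 0.7124

0.712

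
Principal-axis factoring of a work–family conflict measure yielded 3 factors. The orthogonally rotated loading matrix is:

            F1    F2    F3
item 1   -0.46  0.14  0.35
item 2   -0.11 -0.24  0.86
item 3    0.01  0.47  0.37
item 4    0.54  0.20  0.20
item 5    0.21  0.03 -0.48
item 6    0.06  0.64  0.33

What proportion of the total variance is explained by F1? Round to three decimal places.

SS loadings for F1 = (-0.46)² + (-0.11)² + 0.01² + 0.54² + 0.21² + 0.06² = 0.5631
Proportion of variance = 0.5631 / 6 = 0.0939.

0.094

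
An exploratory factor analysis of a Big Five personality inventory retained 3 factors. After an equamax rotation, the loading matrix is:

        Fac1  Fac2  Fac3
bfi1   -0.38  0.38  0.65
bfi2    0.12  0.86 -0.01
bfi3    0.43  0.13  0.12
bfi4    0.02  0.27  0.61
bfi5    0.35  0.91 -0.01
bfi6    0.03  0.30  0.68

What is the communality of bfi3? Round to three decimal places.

h² = 0.43² + 0.13² + 0.12² = 0.1849 + 0.0169 + 0.0144 = 0.2162

0.216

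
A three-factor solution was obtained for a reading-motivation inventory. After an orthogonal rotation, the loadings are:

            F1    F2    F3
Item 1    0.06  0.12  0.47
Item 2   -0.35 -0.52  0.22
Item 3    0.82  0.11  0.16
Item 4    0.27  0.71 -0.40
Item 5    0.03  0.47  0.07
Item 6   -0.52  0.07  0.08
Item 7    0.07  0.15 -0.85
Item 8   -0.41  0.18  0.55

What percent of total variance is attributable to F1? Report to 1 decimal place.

SS loadings for F1 = 0.06² + (-0.35)² + 0.82² + 0.27² + 0.03² + (-0.52)² + 0.07² + (-0.41)² = 1.3157
With 8 standardized items, total variance = 8. Proportion = 1.3157/8 = 0.1645 → 16.45%.

16.4%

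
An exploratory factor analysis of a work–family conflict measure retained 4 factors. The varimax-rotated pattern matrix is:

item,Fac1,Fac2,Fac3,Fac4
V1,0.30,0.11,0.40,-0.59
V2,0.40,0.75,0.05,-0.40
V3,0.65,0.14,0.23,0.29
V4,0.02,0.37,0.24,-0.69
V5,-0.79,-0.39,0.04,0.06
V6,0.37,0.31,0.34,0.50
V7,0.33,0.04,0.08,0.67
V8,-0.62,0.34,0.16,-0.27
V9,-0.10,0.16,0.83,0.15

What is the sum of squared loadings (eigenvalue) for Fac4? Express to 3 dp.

SS loadings for Fac4 = (-0.59)² + (-0.40)² + 0.29² + (-0.69)² + 0.06² + 0.50² + 0.67² + (-0.27)² + 0.15² = 0.3481 + 0.1600 + 0.0841 + 0.4761 + 0.0036 + 0.2500 + 0.4489 + 0.0729 + 0.0225 = 1.8662

1.866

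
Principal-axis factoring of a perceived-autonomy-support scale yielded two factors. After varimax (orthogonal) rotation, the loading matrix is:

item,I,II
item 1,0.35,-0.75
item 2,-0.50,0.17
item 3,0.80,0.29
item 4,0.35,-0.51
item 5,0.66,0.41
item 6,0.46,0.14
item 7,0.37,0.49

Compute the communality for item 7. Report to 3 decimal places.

0.377

h² = 0.37² + 0.49² = 0.1369 + 0.2401 = 0.3770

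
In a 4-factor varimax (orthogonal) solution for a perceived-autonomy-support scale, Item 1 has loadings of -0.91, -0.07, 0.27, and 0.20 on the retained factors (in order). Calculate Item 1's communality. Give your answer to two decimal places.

h² = (-0.91)² + (-0.07)² + 0.27² + 0.20² = 0.8281 + 0.0049 + 0.0729 + 0.0400 = 0.9459

0.95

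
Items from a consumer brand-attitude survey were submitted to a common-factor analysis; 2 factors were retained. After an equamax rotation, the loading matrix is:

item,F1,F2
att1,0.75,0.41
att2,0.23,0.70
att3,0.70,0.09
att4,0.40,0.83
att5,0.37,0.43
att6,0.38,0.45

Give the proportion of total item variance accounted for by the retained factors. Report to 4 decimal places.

0.5482

Communalities: 0.7306, 0.5429, 0.4981, 0.8489, 0.3218, 0.3469; Σh² = 3.2892.
Total variance with 6 standardized items is 6, so the solution explains 3.2892/6 = 0.5482.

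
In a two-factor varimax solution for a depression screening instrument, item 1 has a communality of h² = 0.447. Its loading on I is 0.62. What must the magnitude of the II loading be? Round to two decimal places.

Under orthogonal rotation h² = Σλ², so λ_II² = h² − (0.3844) = 0.447 − 0.3844 = 0.0626.
|λ| = √0.0626 = 0.2502.

0.25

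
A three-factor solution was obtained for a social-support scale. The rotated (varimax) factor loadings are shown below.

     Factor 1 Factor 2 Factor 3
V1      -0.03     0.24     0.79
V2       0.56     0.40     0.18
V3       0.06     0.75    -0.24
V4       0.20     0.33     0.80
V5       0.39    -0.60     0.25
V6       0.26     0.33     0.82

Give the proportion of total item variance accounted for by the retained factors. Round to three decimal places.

Communalities: 0.6826, 0.5060, 0.6237, 0.7889, 0.5746, 0.8489; Σh² = 4.0247.
Total variance with 6 standardized items is 6, so the solution explains 4.0247/6 = 0.6708.

0.671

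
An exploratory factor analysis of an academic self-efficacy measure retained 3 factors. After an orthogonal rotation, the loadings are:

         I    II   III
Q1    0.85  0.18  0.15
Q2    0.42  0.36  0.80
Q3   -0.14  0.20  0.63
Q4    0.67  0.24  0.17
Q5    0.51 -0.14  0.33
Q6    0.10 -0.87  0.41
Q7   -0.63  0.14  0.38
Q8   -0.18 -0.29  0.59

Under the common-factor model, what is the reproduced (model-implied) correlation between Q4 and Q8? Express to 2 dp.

-0.09

r̂ = Σ λ_i·λ_j across factors = (0.67)(-0.18) + (0.24)(-0.29) + (0.17)(0.59)
  = -0.1206 -0.0696 +0.1003 = -0.0899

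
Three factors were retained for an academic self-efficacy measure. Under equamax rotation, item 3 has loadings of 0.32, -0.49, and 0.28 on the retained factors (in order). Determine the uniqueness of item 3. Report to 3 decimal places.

h² = 0.32² + (-0.49)² + 0.28² = 0.1024 + 0.2401 + 0.0784 = 0.4209
Uniqueness u² = 1 − h² = 1 − 0.4209 = 0.5791

0.579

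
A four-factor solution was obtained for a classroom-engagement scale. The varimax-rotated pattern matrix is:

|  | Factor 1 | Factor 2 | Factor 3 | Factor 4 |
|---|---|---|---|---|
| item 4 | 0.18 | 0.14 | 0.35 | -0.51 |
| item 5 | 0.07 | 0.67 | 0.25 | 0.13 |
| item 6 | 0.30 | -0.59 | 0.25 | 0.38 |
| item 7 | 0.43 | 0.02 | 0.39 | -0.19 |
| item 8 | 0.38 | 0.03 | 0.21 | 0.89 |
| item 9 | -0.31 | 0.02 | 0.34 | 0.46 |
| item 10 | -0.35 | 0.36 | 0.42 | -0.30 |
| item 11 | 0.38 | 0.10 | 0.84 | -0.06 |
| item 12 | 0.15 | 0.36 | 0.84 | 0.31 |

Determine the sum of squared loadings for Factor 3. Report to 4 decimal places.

2.1469

SS loadings for Factor 3 = 0.35² + 0.25² + 0.25² + 0.39² + 0.21² + 0.34² + 0.42² + 0.84² + 0.84² = 0.1225 + 0.0625 + 0.0625 + 0.1521 + 0.0441 + 0.1156 + 0.1764 + 0.7056 + 0.7056 = 2.1469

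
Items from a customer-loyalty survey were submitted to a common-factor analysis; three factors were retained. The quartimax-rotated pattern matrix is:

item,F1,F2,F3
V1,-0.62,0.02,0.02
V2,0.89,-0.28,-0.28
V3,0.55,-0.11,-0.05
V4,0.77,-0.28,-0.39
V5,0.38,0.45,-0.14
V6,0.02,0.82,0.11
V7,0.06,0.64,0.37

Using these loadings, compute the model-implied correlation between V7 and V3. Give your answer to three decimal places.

r̂ = Σ λ_i·λ_j across factors = (0.06)(0.55) + (0.64)(-0.11) + (0.37)(-0.05)
  = +0.0330 -0.0704 -0.0185 = -0.0559

-0.056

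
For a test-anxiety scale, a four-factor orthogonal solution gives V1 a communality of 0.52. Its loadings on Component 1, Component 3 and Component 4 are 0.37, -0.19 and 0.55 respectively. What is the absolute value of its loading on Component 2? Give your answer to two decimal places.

0.21

Under orthogonal rotation h² = Σλ², so λ_Component 2² = h² − (0.4755) = 0.52 − 0.4755 = 0.0445.
|λ| = √0.0445 = 0.2110.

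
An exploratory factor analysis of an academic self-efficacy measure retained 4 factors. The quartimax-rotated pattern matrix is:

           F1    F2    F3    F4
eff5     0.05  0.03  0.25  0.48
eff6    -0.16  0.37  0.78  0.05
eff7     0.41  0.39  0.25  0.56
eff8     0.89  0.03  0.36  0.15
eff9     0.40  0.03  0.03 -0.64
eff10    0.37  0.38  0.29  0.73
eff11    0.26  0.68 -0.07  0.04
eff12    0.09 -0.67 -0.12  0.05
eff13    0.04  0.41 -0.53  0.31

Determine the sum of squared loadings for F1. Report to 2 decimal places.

SS loadings for F1 = 0.05² + (-0.16)² + 0.41² + 0.89² + 0.40² + 0.37² + 0.26² + 0.09² + 0.04² = 0.0025 + 0.0256 + 0.1681 + 0.7921 + 0.1600 + 0.1369 + 0.0676 + 0.0081 + 0.0016 = 1.3625

1.36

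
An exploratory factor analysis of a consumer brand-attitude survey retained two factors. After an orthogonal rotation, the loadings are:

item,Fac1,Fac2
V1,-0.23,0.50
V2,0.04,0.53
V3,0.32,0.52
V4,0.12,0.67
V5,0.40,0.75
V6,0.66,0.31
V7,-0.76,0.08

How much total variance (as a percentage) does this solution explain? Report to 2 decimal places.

46.57%

SS loadings by factor: 1.3445, 1.9152; total = 3.2597.
Total variance with 7 standardized items is 7, so the solution explains 3.2597/7 = 0.4657 = 46.57%.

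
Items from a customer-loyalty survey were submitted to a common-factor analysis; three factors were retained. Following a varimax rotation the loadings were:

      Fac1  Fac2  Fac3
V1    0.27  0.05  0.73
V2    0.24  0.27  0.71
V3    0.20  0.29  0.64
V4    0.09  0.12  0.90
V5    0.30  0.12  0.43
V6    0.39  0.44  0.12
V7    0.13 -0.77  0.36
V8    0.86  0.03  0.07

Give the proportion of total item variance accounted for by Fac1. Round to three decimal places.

0.147

SS loadings for Fac1 = 0.27² + 0.24² + 0.20² + 0.09² + 0.30² + 0.39² + 0.13² + 0.86² = 1.1772
Proportion of variance = 1.1772 / 8 = 0.1472.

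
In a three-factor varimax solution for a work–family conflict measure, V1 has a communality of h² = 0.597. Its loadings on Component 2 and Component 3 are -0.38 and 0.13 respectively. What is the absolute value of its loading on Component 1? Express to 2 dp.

Under orthogonal rotation h² = Σλ², so λ_Component 1² = h² − (0.1613) = 0.597 − 0.1613 = 0.4357.
|λ| = √0.4357 = 0.6601.

0.66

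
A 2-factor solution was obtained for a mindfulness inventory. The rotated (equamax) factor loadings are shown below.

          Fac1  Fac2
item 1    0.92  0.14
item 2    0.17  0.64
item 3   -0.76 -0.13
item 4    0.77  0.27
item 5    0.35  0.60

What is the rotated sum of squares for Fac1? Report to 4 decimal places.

2.1683

SS loadings for Fac1 = 0.92² + 0.17² + (-0.76)² + 0.77² + 0.35² = 0.8464 + 0.0289 + 0.5776 + 0.5929 + 0.1225 = 2.1683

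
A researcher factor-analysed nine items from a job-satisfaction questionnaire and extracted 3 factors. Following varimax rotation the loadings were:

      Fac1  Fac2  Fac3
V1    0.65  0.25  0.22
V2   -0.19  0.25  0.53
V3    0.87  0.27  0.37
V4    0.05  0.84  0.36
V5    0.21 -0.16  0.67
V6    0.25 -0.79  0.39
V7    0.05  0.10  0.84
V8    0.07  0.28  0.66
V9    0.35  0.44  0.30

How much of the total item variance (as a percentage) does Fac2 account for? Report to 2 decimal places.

20.39%

SS loadings for Fac2 = 0.25² + 0.25² + 0.27² + 0.84² + (-0.16)² + (-0.79)² + 0.10² + 0.28² + 0.44² = 1.8352
With 9 standardized items, total variance = 9. Proportion = 1.8352/9 = 0.2039 → 20.39%.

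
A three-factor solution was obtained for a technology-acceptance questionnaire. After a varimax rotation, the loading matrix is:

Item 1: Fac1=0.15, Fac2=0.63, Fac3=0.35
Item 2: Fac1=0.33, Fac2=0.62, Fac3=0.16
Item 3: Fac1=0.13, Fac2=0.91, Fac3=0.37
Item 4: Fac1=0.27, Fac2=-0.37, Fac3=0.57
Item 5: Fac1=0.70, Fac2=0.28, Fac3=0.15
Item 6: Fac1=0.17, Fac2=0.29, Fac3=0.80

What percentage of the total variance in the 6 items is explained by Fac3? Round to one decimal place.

SS loadings for Fac3 = 0.35² + 0.16² + 0.37² + 0.57² + 0.15² + 0.80² = 1.2724
With 6 standardized items, total variance = 6. Proportion = 1.2724/6 = 0.2121 → 21.21%.

21.2%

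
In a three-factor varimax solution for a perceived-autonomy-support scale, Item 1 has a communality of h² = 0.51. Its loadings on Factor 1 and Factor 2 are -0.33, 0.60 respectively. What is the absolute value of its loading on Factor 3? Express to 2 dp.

0.20

Under orthogonal rotation h² = Σλ², so λ_Factor 3² = h² − (0.4689) = 0.51 − 0.4689 = 0.0411.
|λ| = √0.0411 = 0.2027.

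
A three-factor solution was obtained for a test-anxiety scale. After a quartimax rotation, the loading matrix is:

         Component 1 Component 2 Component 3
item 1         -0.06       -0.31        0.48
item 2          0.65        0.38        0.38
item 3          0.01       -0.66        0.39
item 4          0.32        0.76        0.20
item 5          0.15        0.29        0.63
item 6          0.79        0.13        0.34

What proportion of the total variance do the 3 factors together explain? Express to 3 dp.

Communalities: 0.3301, 0.7113, 0.5878, 0.7200, 0.5035, 0.7566; Σh² = 3.6093.
Total variance with 6 standardized items is 6, so the solution explains 3.6093/6 = 0.6016.

0.602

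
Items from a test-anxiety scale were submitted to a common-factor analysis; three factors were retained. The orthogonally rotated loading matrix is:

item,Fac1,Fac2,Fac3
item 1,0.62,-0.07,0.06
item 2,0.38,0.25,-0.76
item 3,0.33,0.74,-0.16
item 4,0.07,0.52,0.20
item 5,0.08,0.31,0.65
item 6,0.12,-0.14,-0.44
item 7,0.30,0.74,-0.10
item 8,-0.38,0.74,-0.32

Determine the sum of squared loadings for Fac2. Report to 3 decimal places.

2.096

SS loadings for Fac2 = (-0.07)² + 0.25² + 0.74² + 0.52² + 0.31² + (-0.14)² + 0.74² + 0.74² = 0.0049 + 0.0625 + 0.5476 + 0.2704 + 0.0961 + 0.0196 + 0.5476 + 0.5476 = 2.0963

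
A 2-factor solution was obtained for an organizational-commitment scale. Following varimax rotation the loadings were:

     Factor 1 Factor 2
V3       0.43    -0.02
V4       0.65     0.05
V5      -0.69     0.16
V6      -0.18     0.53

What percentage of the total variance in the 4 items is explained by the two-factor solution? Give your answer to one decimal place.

SS loadings by factor: 1.1159, 0.3094; total = 1.4253.
Total variance with 4 standardized items is 4, so the solution explains 1.4253/4 = 0.3563 = 35.63%.

35.6%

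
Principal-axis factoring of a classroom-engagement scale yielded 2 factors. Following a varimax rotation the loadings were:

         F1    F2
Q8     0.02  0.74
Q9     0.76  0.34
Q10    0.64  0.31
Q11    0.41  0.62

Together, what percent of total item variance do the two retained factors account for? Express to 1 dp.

57.5%

SS loadings by factor: 1.1557, 1.1437; total = 2.2994.
Total variance with 4 standardized items is 4, so the solution explains 2.2994/4 = 0.5748 = 57.48%.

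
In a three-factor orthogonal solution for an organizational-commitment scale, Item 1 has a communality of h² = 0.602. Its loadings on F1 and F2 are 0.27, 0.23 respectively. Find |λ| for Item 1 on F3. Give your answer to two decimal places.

Under orthogonal rotation h² = Σλ², so λ_F3² = h² − (0.1258) = 0.602 − 0.1258 = 0.4762.
|λ| = √0.4762 = 0.6901.

0.69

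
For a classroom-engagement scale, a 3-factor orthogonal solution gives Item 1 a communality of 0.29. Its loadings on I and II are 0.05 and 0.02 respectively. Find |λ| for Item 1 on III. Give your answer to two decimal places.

0.54

Under orthogonal rotation h² = Σλ², so λ_III² = h² − (0.0029) = 0.29 − 0.0029 = 0.2871.
|λ| = √0.2871 = 0.5358.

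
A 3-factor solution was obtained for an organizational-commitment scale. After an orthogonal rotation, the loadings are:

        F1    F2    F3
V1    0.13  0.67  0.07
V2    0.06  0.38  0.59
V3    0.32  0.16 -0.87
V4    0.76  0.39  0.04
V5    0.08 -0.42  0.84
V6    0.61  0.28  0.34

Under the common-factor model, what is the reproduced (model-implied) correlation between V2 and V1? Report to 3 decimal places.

0.304

r̂ = Σ λ_i·λ_j across factors = (0.06)(0.13) + (0.38)(0.67) + (0.59)(0.07)
  = +0.0078 +0.2546 +0.0413 = 0.3037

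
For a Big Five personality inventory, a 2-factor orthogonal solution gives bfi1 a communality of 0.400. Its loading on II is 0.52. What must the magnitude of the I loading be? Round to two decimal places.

Under orthogonal rotation h² = Σλ², so λ_I² = h² − (0.2704) = 0.400 − 0.2704 = 0.1296.
|λ| = √0.1296 = 0.3600.

0.36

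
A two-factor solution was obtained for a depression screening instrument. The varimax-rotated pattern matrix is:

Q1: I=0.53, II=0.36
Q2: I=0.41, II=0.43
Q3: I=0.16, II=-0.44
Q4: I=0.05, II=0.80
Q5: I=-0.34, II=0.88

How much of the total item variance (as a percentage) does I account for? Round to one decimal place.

11.9%

SS loadings for I = 0.53² + 0.41² + 0.16² + 0.05² + (-0.34)² = 0.5927
With 5 standardized items, total variance = 5. Proportion = 0.5927/5 = 0.1185 → 11.85%.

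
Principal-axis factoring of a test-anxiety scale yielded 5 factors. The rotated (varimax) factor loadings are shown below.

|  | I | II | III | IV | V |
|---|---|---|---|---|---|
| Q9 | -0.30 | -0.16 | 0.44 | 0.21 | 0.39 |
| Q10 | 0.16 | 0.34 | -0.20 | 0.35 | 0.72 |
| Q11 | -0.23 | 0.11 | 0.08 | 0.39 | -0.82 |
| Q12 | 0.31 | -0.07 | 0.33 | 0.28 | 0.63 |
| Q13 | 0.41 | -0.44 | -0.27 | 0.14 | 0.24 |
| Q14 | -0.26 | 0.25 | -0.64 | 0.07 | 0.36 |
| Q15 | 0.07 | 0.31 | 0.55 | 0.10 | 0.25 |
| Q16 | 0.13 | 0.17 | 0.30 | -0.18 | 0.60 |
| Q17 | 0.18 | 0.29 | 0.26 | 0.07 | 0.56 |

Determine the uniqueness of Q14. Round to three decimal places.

h² = (-0.26)² + 0.25² + (-0.64)² + 0.07² + 0.36² = 0.0676 + 0.0625 + 0.4096 + 0.0049 + 0.1296 = 0.6742
Uniqueness u² = 1 − h² = 1 − 0.6742 = 0.3258

0.326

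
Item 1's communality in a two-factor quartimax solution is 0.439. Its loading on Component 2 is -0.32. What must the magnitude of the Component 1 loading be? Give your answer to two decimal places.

Under orthogonal rotation h² = Σλ², so λ_Component 1² = h² − (0.1024) = 0.439 − 0.1024 = 0.3366.
|λ| = √0.3366 = 0.5802.

0.58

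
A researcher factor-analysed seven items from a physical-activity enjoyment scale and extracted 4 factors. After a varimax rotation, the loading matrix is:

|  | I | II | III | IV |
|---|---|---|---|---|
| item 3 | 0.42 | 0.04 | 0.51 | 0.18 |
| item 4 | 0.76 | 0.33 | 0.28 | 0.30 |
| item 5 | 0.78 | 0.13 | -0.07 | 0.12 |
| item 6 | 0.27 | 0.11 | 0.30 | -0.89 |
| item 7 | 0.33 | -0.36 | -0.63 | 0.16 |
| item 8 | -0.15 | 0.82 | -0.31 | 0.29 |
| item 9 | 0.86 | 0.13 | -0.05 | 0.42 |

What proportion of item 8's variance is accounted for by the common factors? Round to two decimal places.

0.88

h² = (-0.15)² + 0.82² + (-0.31)² + 0.29² = 0.0225 + 0.6724 + 0.0961 + 0.0841 = 0.8751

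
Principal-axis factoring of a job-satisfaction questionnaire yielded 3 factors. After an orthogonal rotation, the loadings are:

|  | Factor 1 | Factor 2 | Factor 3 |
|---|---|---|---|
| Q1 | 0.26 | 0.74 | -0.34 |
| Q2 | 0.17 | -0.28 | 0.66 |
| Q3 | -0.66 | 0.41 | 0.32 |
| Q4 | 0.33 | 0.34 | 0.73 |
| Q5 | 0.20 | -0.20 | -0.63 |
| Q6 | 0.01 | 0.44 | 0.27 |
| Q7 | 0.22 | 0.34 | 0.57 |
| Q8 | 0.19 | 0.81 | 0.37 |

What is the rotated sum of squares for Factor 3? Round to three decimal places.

2.118

SS loadings for Factor 3 = (-0.34)² + 0.66² + 0.32² + 0.73² + (-0.63)² + 0.27² + 0.57² + 0.37² = 0.1156 + 0.4356 + 0.1024 + 0.5329 + 0.3969 + 0.0729 + 0.3249 + 0.1369 = 2.1181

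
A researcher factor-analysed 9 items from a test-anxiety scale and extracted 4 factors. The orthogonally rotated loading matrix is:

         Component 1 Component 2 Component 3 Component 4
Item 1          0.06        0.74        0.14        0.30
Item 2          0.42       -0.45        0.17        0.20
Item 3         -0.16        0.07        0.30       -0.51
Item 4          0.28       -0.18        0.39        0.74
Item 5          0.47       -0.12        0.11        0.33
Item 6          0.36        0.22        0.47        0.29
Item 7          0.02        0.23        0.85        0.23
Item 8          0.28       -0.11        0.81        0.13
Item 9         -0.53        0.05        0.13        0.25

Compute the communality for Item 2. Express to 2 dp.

0.45

h² = 0.42² + (-0.45)² + 0.17² + 0.20² = 0.1764 + 0.2025 + 0.0289 + 0.0400 = 0.4478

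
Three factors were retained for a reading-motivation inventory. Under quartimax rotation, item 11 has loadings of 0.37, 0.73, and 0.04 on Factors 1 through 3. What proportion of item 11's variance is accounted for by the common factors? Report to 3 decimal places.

h² = 0.37² + 0.73² + 0.04² = 0.1369 + 0.5329 + 0.0016 = 0.6714

0.671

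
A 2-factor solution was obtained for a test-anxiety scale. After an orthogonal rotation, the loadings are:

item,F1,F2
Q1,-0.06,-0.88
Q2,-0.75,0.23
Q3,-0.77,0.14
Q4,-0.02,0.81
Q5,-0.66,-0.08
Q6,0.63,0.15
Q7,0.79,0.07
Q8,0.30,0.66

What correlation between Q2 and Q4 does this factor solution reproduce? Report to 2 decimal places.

r̂ = Σ λ_i·λ_j across factors = (-0.75)(-0.02) + (0.23)(0.81)
  = +0.0150 +0.1863 = 0.2013

0.20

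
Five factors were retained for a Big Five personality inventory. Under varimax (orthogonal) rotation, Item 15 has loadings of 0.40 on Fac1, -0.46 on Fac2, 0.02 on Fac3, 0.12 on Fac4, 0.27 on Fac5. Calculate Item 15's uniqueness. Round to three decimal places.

h² = 0.40² + (-0.46)² + 0.02² + 0.12² + 0.27² = 0.1600 + 0.2116 + 0.0004 + 0.0144 + 0.0729 = 0.4593
Uniqueness u² = 1 − h² = 1 − 0.4593 = 0.5407

0.541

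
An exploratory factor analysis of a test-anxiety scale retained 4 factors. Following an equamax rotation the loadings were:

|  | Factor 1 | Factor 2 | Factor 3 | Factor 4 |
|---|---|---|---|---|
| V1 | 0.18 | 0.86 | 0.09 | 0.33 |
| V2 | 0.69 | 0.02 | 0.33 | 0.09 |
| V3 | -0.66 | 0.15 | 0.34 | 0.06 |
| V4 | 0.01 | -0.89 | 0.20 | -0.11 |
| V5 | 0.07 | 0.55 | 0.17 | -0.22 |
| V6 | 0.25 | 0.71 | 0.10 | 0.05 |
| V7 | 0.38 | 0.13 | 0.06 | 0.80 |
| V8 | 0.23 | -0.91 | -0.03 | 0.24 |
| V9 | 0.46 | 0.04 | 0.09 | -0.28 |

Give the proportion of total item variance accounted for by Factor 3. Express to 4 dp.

SS loadings for Factor 3 = 0.09² + 0.33² + 0.34² + 0.20² + 0.17² + 0.10² + 0.06² + (-0.03)² + 0.09² = 0.3241
Proportion of variance = 0.3241 / 9 = 0.0360.

0.0360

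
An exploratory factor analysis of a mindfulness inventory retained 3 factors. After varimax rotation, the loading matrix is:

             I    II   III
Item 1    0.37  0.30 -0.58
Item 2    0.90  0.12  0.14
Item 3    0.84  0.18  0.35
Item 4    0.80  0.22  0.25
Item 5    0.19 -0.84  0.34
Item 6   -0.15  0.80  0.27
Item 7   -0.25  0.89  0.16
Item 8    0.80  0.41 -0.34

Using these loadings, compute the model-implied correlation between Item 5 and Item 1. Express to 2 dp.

-0.38

r̂ = Σ λ_i·λ_j across factors = (0.19)(0.37) + (-0.84)(0.30) + (0.34)(-0.58)
  = +0.0703 -0.2520 -0.1972 = -0.3789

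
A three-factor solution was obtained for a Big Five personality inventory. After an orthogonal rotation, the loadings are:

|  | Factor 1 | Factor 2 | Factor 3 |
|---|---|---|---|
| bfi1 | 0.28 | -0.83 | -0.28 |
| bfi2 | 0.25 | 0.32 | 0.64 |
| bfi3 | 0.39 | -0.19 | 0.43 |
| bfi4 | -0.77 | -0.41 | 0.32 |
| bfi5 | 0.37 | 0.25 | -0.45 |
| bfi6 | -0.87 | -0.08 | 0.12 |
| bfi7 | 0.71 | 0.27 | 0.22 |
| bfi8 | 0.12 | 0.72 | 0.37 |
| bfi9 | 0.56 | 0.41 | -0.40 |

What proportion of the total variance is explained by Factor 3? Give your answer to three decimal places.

SS loadings for Factor 3 = (-0.28)² + 0.64² + 0.43² + 0.32² + (-0.45)² + 0.12² + 0.22² + 0.37² + (-0.40)² = 1.3375
Proportion of variance = 1.3375 / 9 = 0.1486.

0.149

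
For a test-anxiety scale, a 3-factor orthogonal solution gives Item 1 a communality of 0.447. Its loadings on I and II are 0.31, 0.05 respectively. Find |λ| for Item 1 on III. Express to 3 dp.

Under orthogonal rotation h² = Σλ², so λ_III² = h² − (0.0986) = 0.447 − 0.0986 = 0.3484.
|λ| = √0.3484 = 0.5903.

0.590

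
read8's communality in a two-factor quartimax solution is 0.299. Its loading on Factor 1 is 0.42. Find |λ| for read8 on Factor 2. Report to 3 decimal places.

0.350

Under orthogonal rotation h² = Σλ², so λ_Factor 2² = h² − (0.1764) = 0.299 − 0.1764 = 0.1226.
|λ| = √0.1226 = 0.3501.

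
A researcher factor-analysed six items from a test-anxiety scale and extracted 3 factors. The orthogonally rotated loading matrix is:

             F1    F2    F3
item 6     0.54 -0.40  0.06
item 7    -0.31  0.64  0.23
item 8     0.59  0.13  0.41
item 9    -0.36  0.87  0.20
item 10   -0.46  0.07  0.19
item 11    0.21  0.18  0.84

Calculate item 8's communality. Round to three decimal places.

0.533

h² = 0.59² + 0.13² + 0.41² = 0.3481 + 0.0169 + 0.1681 = 0.5331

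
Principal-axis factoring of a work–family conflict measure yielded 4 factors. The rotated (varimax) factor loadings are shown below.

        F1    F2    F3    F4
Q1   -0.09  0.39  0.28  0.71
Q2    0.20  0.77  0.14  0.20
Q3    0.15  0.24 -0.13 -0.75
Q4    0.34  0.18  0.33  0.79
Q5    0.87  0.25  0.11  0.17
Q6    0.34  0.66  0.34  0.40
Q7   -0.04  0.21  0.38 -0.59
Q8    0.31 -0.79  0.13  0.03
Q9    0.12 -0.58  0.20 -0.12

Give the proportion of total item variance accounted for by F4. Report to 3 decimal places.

0.254

SS loadings for F4 = 0.71² + 0.20² + (-0.75)² + 0.79² + 0.17² + 0.40² + (-0.59)² + 0.03² + (-0.12)² = 2.2830
Proportion of variance = 2.2830 / 9 = 0.2537.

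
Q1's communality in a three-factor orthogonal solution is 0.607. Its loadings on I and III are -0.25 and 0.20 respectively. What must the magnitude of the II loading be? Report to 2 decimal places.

0.71

Under orthogonal rotation h² = Σλ², so λ_II² = h² − (0.1025) = 0.607 − 0.1025 = 0.5045.
|λ| = √0.5045 = 0.7103.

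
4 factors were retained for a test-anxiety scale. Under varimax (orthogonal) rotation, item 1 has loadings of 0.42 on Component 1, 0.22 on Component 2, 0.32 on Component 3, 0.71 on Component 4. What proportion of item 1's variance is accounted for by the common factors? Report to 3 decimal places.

h² = 0.42² + 0.22² + 0.32² + 0.71² = 0.1764 + 0.0484 + 0.1024 + 0.5041 = 0.8313

0.831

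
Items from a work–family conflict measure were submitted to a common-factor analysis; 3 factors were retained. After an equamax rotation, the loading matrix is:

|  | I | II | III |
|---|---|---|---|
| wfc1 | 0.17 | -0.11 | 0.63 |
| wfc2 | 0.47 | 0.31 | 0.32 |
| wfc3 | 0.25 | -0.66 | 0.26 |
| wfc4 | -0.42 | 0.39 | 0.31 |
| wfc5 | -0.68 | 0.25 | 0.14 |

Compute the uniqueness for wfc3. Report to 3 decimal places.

h² = 0.25² + (-0.66)² + 0.26² = 0.0625 + 0.4356 + 0.0676 = 0.5657
Uniqueness u² = 1 − h² = 1 − 0.5657 = 0.4343

0.434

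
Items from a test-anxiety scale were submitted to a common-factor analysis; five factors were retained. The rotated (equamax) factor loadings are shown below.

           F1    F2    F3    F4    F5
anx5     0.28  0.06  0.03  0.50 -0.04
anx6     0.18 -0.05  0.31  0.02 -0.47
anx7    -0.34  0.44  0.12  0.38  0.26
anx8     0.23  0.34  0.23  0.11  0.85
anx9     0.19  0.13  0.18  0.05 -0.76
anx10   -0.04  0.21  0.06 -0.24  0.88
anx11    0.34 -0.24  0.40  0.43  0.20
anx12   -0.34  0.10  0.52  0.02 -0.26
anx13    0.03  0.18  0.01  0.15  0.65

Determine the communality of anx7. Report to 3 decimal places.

0.536

h² = (-0.34)² + 0.44² + 0.12² + 0.38² + 0.26² = 0.1156 + 0.1936 + 0.0144 + 0.1444 + 0.0676 = 0.5356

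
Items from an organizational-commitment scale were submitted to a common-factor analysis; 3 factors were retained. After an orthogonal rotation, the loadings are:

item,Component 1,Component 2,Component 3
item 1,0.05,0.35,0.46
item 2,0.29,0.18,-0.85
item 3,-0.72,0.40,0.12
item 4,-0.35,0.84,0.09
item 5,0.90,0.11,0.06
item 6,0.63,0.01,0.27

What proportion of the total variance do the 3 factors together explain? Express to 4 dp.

0.6667

SS loadings by factor: 1.9344, 1.0327, 1.0331; total = 4.0002.
Total variance with 6 standardized items is 6, so the solution explains 4.0002/6 = 0.6667.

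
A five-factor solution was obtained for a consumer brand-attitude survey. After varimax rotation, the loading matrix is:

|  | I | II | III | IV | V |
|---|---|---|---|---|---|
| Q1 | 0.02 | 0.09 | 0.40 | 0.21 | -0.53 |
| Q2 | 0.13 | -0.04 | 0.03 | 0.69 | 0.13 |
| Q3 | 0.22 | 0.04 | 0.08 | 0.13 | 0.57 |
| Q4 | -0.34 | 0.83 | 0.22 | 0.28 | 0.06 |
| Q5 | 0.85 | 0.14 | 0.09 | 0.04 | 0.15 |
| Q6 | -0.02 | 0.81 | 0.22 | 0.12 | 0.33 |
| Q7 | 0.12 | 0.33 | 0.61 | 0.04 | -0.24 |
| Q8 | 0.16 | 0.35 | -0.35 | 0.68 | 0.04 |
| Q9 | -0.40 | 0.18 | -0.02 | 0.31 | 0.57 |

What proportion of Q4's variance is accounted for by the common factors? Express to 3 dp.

h² = (-0.34)² + 0.83² + 0.22² + 0.28² + 0.06² = 0.1156 + 0.6889 + 0.0484 + 0.0784 + 0.0036 = 0.9349

0.935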